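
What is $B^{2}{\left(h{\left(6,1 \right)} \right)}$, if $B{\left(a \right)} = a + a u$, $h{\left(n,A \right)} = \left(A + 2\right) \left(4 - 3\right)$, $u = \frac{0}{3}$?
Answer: $9$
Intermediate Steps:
$u = 0$ ($u = 0 \cdot \frac{1}{3} = 0$)
$h{\left(n,A \right)} = 2 + A$ ($h{\left(n,A \right)} = \left(2 + A\right) 1 = 2 + A$)
$B{\left(a \right)} = a$ ($B{\left(a \right)} = a + a 0 = a + 0 = a$)
$B^{2}{\left(h{\left(6,1 \right)} \right)} = \left(2 + 1\right)^{2} = 3^{2} = 9$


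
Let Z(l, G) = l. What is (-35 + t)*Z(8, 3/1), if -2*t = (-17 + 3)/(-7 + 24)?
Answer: -4704/17 ≈ -276.71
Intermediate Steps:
t = 7/17 (t = -(-17 + 3)/(2*(-7 + 24)) = -(-7)/17 = -½*(-14/17) = 7/17 ≈ 0.41176)
(-35 + t)*Z(8, 3/1) = (-35 + 7/17)*8 = -588/17*8 = -4704/17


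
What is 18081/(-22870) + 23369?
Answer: 534430949/22870 ≈ 23368.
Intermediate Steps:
18081/(-22870) + 23369 = 18081*(-1/22870) + 23369 = -18081/22870 + 23369 = 534430949/22870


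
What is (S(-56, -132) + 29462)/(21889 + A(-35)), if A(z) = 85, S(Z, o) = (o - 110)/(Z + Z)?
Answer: 1649993/1230544 ≈ 1.3409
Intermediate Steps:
S(Z, o) = (-110 + o)/(2*Z) (S(Z, o) = (-110 + o)/((2*Z)) = (-110 + o)*(1/(2*Z)) = (-110 + o)/(2*Z))
(S(-56, -132) + 29462)/(21889 + A(-35)) = ((1/2)*(-110 - 132)/(-56) + 29462)/(21889 + 85) = ((1/2)*(-1/56)*(-242) + 29462)/21974 = (121/56 + 29462)*(1/21974) = (1649993/56)*(1/21974) = 1649993/1230544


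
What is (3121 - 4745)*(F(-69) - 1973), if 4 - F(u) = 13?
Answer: 3218768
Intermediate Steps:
F(u) = -9 (F(u) = 4 - 1*13 = 4 - 13 = -9)
(3121 - 4745)*(F(-69) - 1973) = (3121 - 4745)*(-9 - 1973) = -1624*(-1982) = 3218768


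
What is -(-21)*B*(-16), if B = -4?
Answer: 1344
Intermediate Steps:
-(-21)*B*(-16) = -(-21)*(-4)*(-16) = -21*4*(-16) = -84*(-16) = 1344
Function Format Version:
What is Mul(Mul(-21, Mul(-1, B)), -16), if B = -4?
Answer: 1344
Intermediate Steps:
Mul(Mul(-21, Mul(-1, B)), -16) = Mul(Mul(-21, Mul(-1, -4)), -16) = Mul(Mul(-21, 4), -16) = Mul(-84, -16) = 1344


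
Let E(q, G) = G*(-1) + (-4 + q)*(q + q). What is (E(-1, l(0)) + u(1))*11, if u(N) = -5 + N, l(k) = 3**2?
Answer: -33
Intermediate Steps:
l(k) = 9
E(q, G) = -G + 2*q*(-4 + q) (E(q, G) = -G + (-4 + q)*(2*q) = -G + 2*q*(-4 + q))
(E(-1, l(0)) + u(1))*11 = ((-1*9 - 8*(-1) + 2*(-1)**2) + (-5 + 1))*11 = ((-9 + 8 + 2*1) - 4)*11 = ((-9 + 8 + 2) - 4)*11 = (1 - 4)*11 = -3*11 = -33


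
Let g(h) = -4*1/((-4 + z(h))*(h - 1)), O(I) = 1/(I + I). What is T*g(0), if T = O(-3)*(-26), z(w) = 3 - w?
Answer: -52/3 ≈ -17.333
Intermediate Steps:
O(I) = 1/(2*I)
T = 13/3 (T = ((1/2)/(-3))*(-26) = ((1/2)*(-1/3))*(-26) = -1/6*(-26) = 13/3 ≈ 4.3333)
g(h) = -4/((-1 + h)*(-1 - h)) (g(h) = -4*1/((-4 + (3 - h))*(h - 1)) = -4*1/((-1 + h)*(-1 - h)) = -4/((-1 + h)*(-1 - h)))
T*g(0) = 13*(4/(-1 + 0**2))/3 = 13*(4/(-1 + 0))/3 = 13*(4/(-1))/3 = 13*(4*(-1))/3 = (13/3)*(-4) = -52/3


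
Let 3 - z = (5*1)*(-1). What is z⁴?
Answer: 4096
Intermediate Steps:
z = 8 (z = 3 - 5*1*(-1) = 3 - 5*(-1) = 3 - 1*(-5) = 3 + 5 = 8)
z⁴ = 8⁴ = 4096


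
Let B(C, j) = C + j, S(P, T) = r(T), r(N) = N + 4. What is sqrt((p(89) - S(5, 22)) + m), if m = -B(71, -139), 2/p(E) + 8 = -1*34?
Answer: sqrt(18501)/21 ≈ 6.4771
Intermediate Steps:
r(N) = 4 + N
S(P, T) = 4 + T
p(E) = -1/21 (p(E) = 2/(-8 - 1*34) = 2/(-8 - 34) = 2/(-42) = 2*(-1/42) = -1/21)
m = 68 (m = -(71 - 139) = -1*(-68) = 68)
sqrt((p(89) - S(5, 22)) + m) = sqrt((-1/21 - (4 + 22)) + 68) = sqrt((-1/21 - 1*26) + 68) = sqrt((-1/21 - 26) + 68) = sqrt(-547/21 + 68) = sqrt(881/21) = sqrt(18501)/21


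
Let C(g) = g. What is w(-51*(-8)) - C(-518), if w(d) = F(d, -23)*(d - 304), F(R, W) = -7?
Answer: -210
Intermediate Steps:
w(d) = 2128 - 7*d (w(d) = -7*(d - 304) = -7*(-304 + d) = 2128 - 7*d)
w(-51*(-8)) - C(-518) = (2128 - (-357)*(-8)) - 1*(-518) = (2128 - 7*408) + 518 = (2128 - 2856) + 518 = -728 + 518 = -210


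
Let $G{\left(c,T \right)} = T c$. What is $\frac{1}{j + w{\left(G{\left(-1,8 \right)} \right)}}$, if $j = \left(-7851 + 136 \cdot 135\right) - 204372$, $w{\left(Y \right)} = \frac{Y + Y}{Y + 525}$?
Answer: $- \frac{517}{100227187} \approx -5.1583 \cdot 10^{-6}$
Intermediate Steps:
$w{\left(Y \right)} = \frac{2 Y}{525 + Y}$
$j = -193863$ ($j = \left(-7851 + 18360\right) - 204372 = 10509 - 204372 = -193863$)
$\frac{1}{j + w{\left(G{\left(-1,8 \right)} \right)}} = \frac{1}{-193863 + \frac{2 \cdot 8 \left(-1\right)}{525 + 8 \left(-1\right)}} = \frac{1}{-193863 + 2 \left(-8\right) \frac{1}{525 - 8}} = \frac{1}{-193863 + 2 \left(-8\right) \frac{1}{517}} = \frac{1}{-193863 - \frac{16}{517}} = \frac{1}{- \frac{100227187}{517}} = - \frac{517}{100227187}$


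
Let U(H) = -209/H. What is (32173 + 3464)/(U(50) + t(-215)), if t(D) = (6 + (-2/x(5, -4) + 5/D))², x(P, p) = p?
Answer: 2196427100/2327781 ≈ 943.57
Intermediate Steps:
t(D) = (13/2 + 5/D)² (t(D) = (6 + (-2/(-4) + 5/D))² = (6 + (-2*(-¼) + 5/D))² = (6 + (½ + 5/D))² = (13/2 + 5/D)²)
(32173 + 3464)/(U(50) + t(-215)) = (32173 + 3464)/(-209/50 + (¼)*(10 + 13*(-215))²/(-215)²) = 35637/(-209*1/50 + (¼)*(1/46225)*(10 - 2795)²) = 35637/(-209/50 + (¼)*(1/46225)*(-2785)²) = 35637/(-209/50 + (¼)*(1/46225)*7756225) = 35637/(-209/50 + 310249/7396) = 35637/(6983343/184900) = 35637*(184900/6983343) = 2196427100/2327781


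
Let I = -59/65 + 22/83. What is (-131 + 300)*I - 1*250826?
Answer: -104137861/415 ≈ -2.5093e+5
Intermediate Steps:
I = -3467/5395 (I = -59*1/65 + 22*(1/83) = -59/65 + 22/83 = -3467/5395 ≈ -0.64263)
(-131 + 300)*I - 1*250826 = (-131 + 300)*(-3467/5395) - 1*250826 = 169*(-3467/5395) - 250826 = -45071/415 - 250826 = -104137861/415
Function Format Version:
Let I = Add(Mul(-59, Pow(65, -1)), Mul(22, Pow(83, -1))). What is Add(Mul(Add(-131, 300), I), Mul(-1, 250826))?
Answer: Rational(-104137861, 415) ≈ -2.5093e+5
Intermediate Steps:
I = Rational(-3467, 5395) (I = Add(Mul(-59, Rational(1, 65)), Mul(22, Rational(1, 83))) = Add(Rational(-59, 65), Rational(22, 83)) = Rational(-3467, 5395) ≈ -0.64263)
Add(Mul(Add(-131, 300), I), Mul(-1, 250826)) = Add(Mul(Add(-131, 300), Rational(-3467, 5395)), Mul(-1, 250826)) = Add(Mul(169, Rational(-3467, 5395)), -250826) = Add(Rational(-45071, 415), -250826) = Rational(-104137861, 415)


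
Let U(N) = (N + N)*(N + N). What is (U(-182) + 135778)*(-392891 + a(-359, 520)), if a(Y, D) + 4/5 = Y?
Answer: -527494825596/5 ≈ -1.0550e+11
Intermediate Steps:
U(N) = 4*N**2 (U(N) = (2*N)*(2*N) = 4*N**2)
a(Y, D) = -4/5 + Y
(U(-182) + 135778)*(-392891 + a(-359, 520)) = (4*(-182)**2 + 135778)*(-392891 + (-4/5 - 359)) = (4*33124 + 135778)*(-392891 - 1799/5) = (132496 + 135778)*(-1966254/5) = 268274*(-1966254/5) = -527494825596/5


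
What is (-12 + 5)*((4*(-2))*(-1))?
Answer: -56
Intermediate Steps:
(-12 + 5)*((4*(-2))*(-1)) = -(-56)*(-1) = -7*8 = -56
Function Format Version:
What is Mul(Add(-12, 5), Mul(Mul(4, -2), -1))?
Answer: -56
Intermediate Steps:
Mul(Add(-12, 5), Mul(Mul(4, -2), -1)) = Mul(-7, Mul(-8, -1)) = Mul(-7, 8) = -56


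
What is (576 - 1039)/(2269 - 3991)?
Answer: 463/1722 ≈ 0.26887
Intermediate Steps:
(576 - 1039)/(2269 - 3991) = -463/(-1722) = -463*(-1/1722) = 463/1722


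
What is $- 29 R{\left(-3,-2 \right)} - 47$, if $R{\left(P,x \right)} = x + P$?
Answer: $98$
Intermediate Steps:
$R{\left(P,x \right)} = P + x$
$- 29 R{\left(-3,-2 \right)} - 47 = - 29 \left(-3 - 2\right) - 47 = \left(-29\right) \left(-5\right) - 47 = 145 - 47 = 98$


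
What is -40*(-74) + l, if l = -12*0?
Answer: 2960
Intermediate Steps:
l = 0
-40*(-74) + l = -40*(-74) + 0 = 2960 + 0 = 2960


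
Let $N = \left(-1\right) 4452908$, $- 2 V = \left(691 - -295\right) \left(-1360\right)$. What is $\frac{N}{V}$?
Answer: $- \frac{1113227}{167620} \approx -6.6414$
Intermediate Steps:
$V = 670480$ ($V = - \frac{\left(691 - -295\right) \left(-1360\right)}{2} = - \frac{\left(691 + 295\right) \left(-1360\right)}{2} = - \frac{986 \left(-1360\right)}{2} = \left(- \frac{1}{2}\right) \left(-1340960\right) = 670480$)
$N = -4452908$
$\frac{N}{V} = - \frac{4452908}{670480} = \left(-4452908\right) \frac{1}{670480} = - \frac{1113227}{167620}$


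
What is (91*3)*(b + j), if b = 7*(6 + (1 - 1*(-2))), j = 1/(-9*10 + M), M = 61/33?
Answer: 50022882/2909 ≈ 17196.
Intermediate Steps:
M = 61/33 (M = 61*(1/33) = 61/33 ≈ 1.8485)
j = -33/2909 (j = 1/(-9*10 + 61/33) = 1/(-90 + 61/33) = 1/(-2909/33) = -33/2909 ≈ -0.011344)
b = 63 (b = 7*(6 + (1 + 2)) = 7*(6 + 3) = 7*9 = 63)
(91*3)*(b + j) = (91*3)*(63 - 33/2909) = 273*(183234/2909) = 50022882/2909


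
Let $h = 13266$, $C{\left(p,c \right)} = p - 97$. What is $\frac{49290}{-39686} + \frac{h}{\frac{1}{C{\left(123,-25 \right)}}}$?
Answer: $\frac{6844143543}{19843} \approx 3.4492 \cdot 10^{5}$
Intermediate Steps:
$C{\left(p,c \right)} = -97 + p$ ($C{\left(p,c \right)} = p - 97 = -97 + p$)
$\frac{49290}{-39686} + \frac{h}{\frac{1}{C{\left(123,-25 \right)}}} = \frac{49290}{-39686} + \frac{13266}{\frac{1}{-97 + 123}} = 49290 \left(- \frac{1}{39686}\right) + \frac{13266}{\frac{1}{26}} = - \frac{24645}{19843} + 13266 \frac{1}{\frac{1}{26}} = - \frac{24645}{19843} + 13266 \cdot 26 = - \frac{24645}{19843} + 344916 = \frac{6844143543}{19843}$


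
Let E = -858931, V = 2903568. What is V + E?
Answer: 2044637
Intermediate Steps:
V + E = 2903568 - 858931 = 2044637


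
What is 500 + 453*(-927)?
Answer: -419431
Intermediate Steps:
500 + 453*(-927) = 500 - 419931 = -419431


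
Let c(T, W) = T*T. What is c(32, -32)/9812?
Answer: 256/2453 ≈ 0.10436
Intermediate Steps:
c(T, W) = T²
c(32, -32)/9812 = 32²/9812 = 1024*(1/9812) = 256/2453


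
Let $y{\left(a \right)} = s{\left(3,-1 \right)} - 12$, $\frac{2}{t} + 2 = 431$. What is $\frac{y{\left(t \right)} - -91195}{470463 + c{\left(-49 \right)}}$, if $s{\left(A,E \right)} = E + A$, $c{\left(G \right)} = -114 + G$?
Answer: $\frac{18237}{94060} \approx 0.19389$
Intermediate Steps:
$t = \frac{2}{429}$ ($t = \frac{2}{-2 + 431} = \frac{2}{429} \approx 0.004662$)
$s{\left(A,E \right)} = A + E$
$y{\left(a \right)} = -10$ ($y{\left(a \right)} = \left(3 - 1\right) - 12 = 2 - 12 = -10$)
$\frac{y{\left(t \right)} - -91195}{470463 + c{\left(-49 \right)}} = \frac{-10 - -91195}{470463 - 163} = \frac{-10 + 91195}{470463 - 163} = \frac{91185}{470300} = 91185 \cdot \frac{1}{470300} = \frac{18237}{94060}$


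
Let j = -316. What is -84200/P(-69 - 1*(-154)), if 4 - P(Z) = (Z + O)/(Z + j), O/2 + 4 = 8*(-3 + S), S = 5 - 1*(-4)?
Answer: -19450200/1097 ≈ -17730.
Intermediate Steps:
S = 9 (S = 5 + 4 = 9)
O = 88 (O = -8 + 2*(8*(-3 + 9)) = -8 + 2*(8*6) = -8 + 2*48 = -8 + 96 = 88)
P(Z) = 4 - (88 + Z)/(-316 + Z) (P(Z) = 4 - (Z + 88)/(Z - 316) = 4 - (88 + Z)/(-316 + Z))
-84200/P(-69 - 1*(-154)) = -84200*(-316 + (-69 - 1*(-154)))/(-1352 + 3*(-69 - 1*(-154))) = -84200*(-316 + (-69 + 154))/(-1352 + 3*(-69 + 154)) = -84200*(-316 + 85)/(-1352 + 3*85) = -84200*(-231/(-1352 + 255)) = -84200/((-1/231*(-1097))) = -84200/1097/231 = -84200*231/1097 = -19450200/1097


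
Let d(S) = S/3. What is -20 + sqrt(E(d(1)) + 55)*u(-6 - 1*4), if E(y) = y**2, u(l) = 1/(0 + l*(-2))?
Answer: -20 + sqrt(31)/15 ≈ -19.629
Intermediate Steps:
d(S) = S/3 (d(S) = S*(1/3) = S/3)
u(l) = -1/(2*l) (u(l) = 1/(0 - 2*l) = 1/(-2*l) = -1/(2*l))
-20 + sqrt(E(d(1)) + 55)*u(-6 - 1*4) = -20 + sqrt(((1/3)*1)**2 + 55)*(-1/(2*(-6 - 1*4))) = -20 + sqrt((1/3)**2 + 55)*(-1/(2*(-6 - 4))) = -20 + sqrt(1/9 + 55)*(-1/2/(-10)) = -20 + sqrt(496/9)*(-1/2*(-1/10)) = -20 + (4*sqrt(31)/3)*(1/20) = -20 + sqrt(31)/15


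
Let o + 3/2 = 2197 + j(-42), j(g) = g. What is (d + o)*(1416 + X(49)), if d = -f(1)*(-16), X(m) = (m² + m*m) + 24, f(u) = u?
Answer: 13542019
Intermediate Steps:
o = 4307/2 (o = -3/2 + (2197 - 42) = -3/2 + 2155 = 4307/2 ≈ 2153.5)
X(m) = 24 + 2*m² (X(m) = (m² + m²) + 24 = 2*m² + 24 = 24 + 2*m²)
d = 16 (d = -1*1*(-16) = -1*(-16) = 16)
(d + o)*(1416 + X(49)) = (16 + 4307/2)*(1416 + (24 + 2*49²)) = 4339*(1416 + (24 + 2*2401))/2 = 4339*(1416 + (24 + 4802))/2 = 4339*(1416 + 4826)/2 = (4339/2)*6242 = 13542019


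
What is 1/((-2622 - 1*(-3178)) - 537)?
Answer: 1/19 ≈ 0.052632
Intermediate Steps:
1/((-2622 - 1*(-3178)) - 537) = 1/((-2622 + 3178) - 537) = 1/(556 - 537) = 1/19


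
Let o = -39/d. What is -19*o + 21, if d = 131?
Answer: 3492/131 ≈ 26.656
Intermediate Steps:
o = -39/131 ≈ -0.29771
-19*o + 21 = -19*(-39/131) + 21 = 741/131 + 21 = 3492/131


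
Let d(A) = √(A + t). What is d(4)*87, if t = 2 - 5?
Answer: 87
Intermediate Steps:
t = -3
d(A) = √(-3 + A) (d(A) = √(A - 3) = √(-3 + A))
d(4)*87 = √(-3 + 4)*87 = √1*87 = 1*87 = 87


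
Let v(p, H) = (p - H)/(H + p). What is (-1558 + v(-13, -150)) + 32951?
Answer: 5116922/163 ≈ 31392.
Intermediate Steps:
v(p, H) = (p - H)/(H + p)
(-1558 + v(-13, -150)) + 32951 = (-1558 + (-13 - 1*(-150))/(-150 - 13)) + 32951 = (-1558 + (-13 + 150)/(-163)) + 32951 = (-1558 - 1/163*137) + 32951 = (-1558 - 137/163) + 32951 = -254091/163 + 32951 = 5116922/163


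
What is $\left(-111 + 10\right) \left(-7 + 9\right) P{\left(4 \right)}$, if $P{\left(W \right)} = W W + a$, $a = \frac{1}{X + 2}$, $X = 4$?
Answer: $- \frac{9797}{3} \approx -3265.7$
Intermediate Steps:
$a = \frac{1}{6}$ ($a = \frac{1}{4 + 2} = \frac{1}{6} \approx 0.16667$)
$P{\left(W \right)} = \frac{1}{6} + W^{2}$ ($P{\left(W \right)} = W W + \frac{1}{6} = W^{2} + \frac{1}{6} = \frac{1}{6} + W^{2}$)
$\left(-111 + 10\right) \left(-7 + 9\right) P{\left(4 \right)} = \left(-111 + 10\right) \left(-7 + 9\right) \left(\frac{1}{6} + 4^{2}\right) = - 101 \cdot 2 \left(\frac{1}{6} + 16\right) = - 101 \cdot 2 \cdot \frac{97}{6} = \left(-101\right) \frac{97}{3} = - \frac{9797}{3}$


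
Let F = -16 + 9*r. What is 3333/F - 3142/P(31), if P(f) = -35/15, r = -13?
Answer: 175761/133 ≈ 1321.5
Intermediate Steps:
P(f) = -7/3 (P(f) = -35*1/15 = -7/3)
F = -133 (F = -16 + 9*(-13) = -16 - 117 = -133)
3333/F - 3142/P(31) = 3333/(-133) - 3142/(-7/3) = 3333*(-1/133) - 3142*(-3/7) = -3333/133 + 9426/7 = 175761/133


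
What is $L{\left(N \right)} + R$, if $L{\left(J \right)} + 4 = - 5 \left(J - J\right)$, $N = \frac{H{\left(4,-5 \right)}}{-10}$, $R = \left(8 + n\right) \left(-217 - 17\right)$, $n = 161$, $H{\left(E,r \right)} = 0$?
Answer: $-39550$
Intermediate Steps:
$R = -39546$ ($R = \left(8 + 161\right) \left(-217 - 17\right) = 169 \left(-234\right) = -39546$)
$N = 0$ ($N = \frac{0}{-10} = 0 \left(- \frac{1}{10}\right) = 0$)
$L{\left(J \right)} = -4$ ($L{\left(J \right)} = -4 - 5 \left(J - J\right) = -4 - 0 = -4 + 0 = -4$)
$L{\left(N \right)} + R = -4 - 39546 = -39550$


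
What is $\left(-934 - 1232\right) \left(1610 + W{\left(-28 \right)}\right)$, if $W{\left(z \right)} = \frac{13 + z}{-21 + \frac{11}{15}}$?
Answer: $- \frac{27910905}{8} \approx -3.4889 \cdot 10^{6}$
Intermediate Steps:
$W{\left(z \right)} = - \frac{195}{304} - \frac{15 z}{304}$ ($W{\left(z \right)} = \frac{13 + z}{-21 + 11 \cdot \frac{1}{15}} = \frac{13 + z}{-21 + \frac{11}{15}} = \frac{13 + z}{- \frac{304}{15}} = \left(13 + z\right) \left(- \frac{15}{304}\right) = - \frac{195}{304} - \frac{15 z}{304}$)
$\left(-934 - 1232\right) \left(1610 + W{\left(-28 \right)}\right) = \left(-934 - 1232\right) \left(1610 - - \frac{225}{304}\right) = - 2166 \left(1610 + \left(- \frac{195}{304} + \frac{105}{76}\right)\right) = - 2166 \left(1610 + \frac{225}{304}\right) = \left(-2166\right) \frac{489665}{304} = - \frac{27910905}{8}$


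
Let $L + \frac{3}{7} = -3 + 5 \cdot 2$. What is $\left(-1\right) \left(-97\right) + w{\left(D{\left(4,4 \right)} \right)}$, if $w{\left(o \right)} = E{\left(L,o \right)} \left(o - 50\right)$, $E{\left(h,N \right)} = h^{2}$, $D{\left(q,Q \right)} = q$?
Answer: $- \frac{92583}{49} \approx -1889.4$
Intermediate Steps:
$L = \frac{46}{7}$ ($L = - \frac{3}{7} + \left(-3 + 5 \cdot 2\right) = - \frac{3}{7} + \left(-3 + 10\right) = - \frac{3}{7} + 7 = \frac{46}{7} \approx 6.5714$)
$w{\left(o \right)} = - \frac{105800}{49} + \frac{2116 o}{49}$ ($w{\left(o \right)} = \left(\frac{46}{7}\right)^{2} \left(o - 50\right) = \frac{2116 \left(-50 + o\right)}{49} = - \frac{105800}{49} + \frac{2116 o}{49}$)
$\left(-1\right) \left(-97\right) + w{\left(D{\left(4,4 \right)} \right)} = \left(-1\right) \left(-97\right) + \left(- \frac{105800}{49} + \frac{2116}{49} \cdot 4\right) = 97 + \left(- \frac{105800}{49} + \frac{8464}{49}\right) = 97 - \frac{97336}{49} = - \frac{92583}{49}$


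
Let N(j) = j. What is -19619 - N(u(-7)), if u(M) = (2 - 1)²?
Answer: -19620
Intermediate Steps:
u(M) = 1 (u(M) = 1² = 1)
-19619 - N(u(-7)) = -19619 - 1*1 = -19619 - 1 = -19620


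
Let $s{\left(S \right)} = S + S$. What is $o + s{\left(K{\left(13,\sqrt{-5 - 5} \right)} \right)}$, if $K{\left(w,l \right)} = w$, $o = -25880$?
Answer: $-25854$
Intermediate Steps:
$s{\left(S \right)} = 2 S$
$o + s{\left(K{\left(13,\sqrt{-5 - 5} \right)} \right)} = -25880 + 2 \cdot 13 = -25880 + 26 = -25854$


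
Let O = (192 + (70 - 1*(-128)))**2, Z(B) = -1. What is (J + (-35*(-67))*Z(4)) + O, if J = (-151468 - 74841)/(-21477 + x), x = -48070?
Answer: 10415237294/69547 ≈ 1.4976e+5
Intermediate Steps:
J = 226309/69547 (J = (-151468 - 74841)/(-21477 - 48070) = -226309/(-69547) = -226309*(-1/69547) = 226309/69547 ≈ 3.2540)
O = 152100 (O = (192 + (70 + 128))**2 = (192 + 198)**2 = 390**2 = 152100)
(J + (-35*(-67))*Z(4)) + O = (226309/69547 - 35*(-67)*(-1)) + 152100 = (226309/69547 + 2345*(-1)) + 152100 = (226309/69547 - 2345) + 152100 = -162861406/69547 + 152100 = 10415237294/69547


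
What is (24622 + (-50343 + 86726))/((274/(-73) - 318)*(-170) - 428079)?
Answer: -4453365/27256807 ≈ -0.16339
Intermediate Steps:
(24622 + (-50343 + 86726))/((274/(-73) - 318)*(-170) - 428079) = (24622 + 36383)/((274*(-1/73) - 318)*(-170) - 428079) = 61005/((-274/73 - 318)*(-170) - 428079) = 61005/(-23488/73*(-170) - 428079) = 61005/(3992960/73 - 428079) = 61005/(-27256807/73) = 61005*(-73/27256807) = -4453365/27256807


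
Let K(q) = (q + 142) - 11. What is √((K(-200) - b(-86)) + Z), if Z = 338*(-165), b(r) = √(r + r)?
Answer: √(-55839 - 2*I*√43) ≈ 0.028 - 236.3*I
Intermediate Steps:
b(r) = √2*√r (b(r) = √(2*r) = √2*√r)
K(q) = 131 + q (K(q) = (142 + q) - 11 = 131 + q)
Z = -55770
√((K(-200) - b(-86)) + Z) = √(((131 - 200) - √2*√(-86)) - 55770) = √((-69 - √2*I*√86) - 55770) = √((-69 - 2*I*√43) - 55770) = √(-55839 - 2*I*√43)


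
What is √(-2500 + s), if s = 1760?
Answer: 2*I*√185 ≈ 27.203*I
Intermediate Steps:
√(-2500 + s) = √(-2500 + 1760) = √(-740) = 2*I*√185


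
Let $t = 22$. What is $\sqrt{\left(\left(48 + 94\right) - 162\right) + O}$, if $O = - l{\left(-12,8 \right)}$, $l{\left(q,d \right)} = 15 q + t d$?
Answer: $4 i \approx 4.0 i$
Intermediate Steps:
$l{\left(q,d \right)} = 15 q + 22 d$
$O = 4$ ($O = - (15 \left(-12\right) + 22 \cdot 8) = - (-180 + 176) = \left(-1\right) \left(-4\right) = 4$)
$\sqrt{\left(\left(48 + 94\right) - 162\right) + O} = \sqrt{\left(\left(48 + 94\right) - 162\right) + 4} = \sqrt{\left(142 - 162\right) + 4} = \sqrt{-20 + 4} = \sqrt{-16} = 4 i$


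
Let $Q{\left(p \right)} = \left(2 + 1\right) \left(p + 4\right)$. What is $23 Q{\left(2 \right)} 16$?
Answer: $6624$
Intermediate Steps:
$Q{\left(p \right)} = 12 + 3 p$ ($Q{\left(p \right)} = 3 \left(4 + p\right) = 12 + 3 p$)
$23 Q{\left(2 \right)} 16 = 23 \left(12 + 3 \cdot 2\right) 16 = 23 \left(12 + 6\right) 16 = 23 \cdot 18 \cdot 16 = 414 \cdot 16 = 6624$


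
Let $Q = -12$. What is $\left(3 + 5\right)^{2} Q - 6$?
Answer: $-774$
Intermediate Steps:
$\left(3 + 5\right)^{2} Q - 6 = \left(3 + 5\right)^{2} \left(-12\right) - 6 = 8^{2} \left(-12\right) - 6 = 64 \left(-12\right) - 6 = -768 - 6 = -774$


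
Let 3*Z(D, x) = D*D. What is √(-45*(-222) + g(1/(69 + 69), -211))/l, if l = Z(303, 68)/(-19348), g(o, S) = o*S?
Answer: -9674*√190220442/2111607 ≈ -63.186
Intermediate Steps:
Z(D, x) = D²/3 (Z(D, x) = (D*D)/3 = D²/3)
g(o, S) = S*o
l = -30603/19348 (l = ((⅓)*303²)/(-19348) = ((⅓)*91809)*(-1/19348) = 30603*(-1/19348) = -30603/19348 ≈ -1.5817)
√(-45*(-222) + g(1/(69 + 69), -211))/l = √(-45*(-222) - 211/(69 + 69))/(-30603/19348) = √(9990 - 211/138)*(-19348/30603) = √(1378409/138)*(-19348/30603) = (√190220442/138)*(-19348/30603) = -9674*√190220442/2111607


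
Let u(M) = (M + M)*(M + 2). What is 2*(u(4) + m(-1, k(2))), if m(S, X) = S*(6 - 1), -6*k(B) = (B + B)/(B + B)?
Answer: 86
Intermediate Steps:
k(B) = -⅙ (k(B) = -(B + B)/(6*(B + B)) = -2*B/(6*(2*B)) = -2*B*1/(2*B)/6 = -⅙*1 = -⅙)
u(M) = 2*M*(2 + M) (u(M) = (2*M)*(2 + M) = 2*M*(2 + M))
m(S, X) = 5*S (m(S, X) = S*5 = 5*S)
2*(u(4) + m(-1, k(2))) = 2*(2*4*(2 + 4) + 5*(-1)) = 2*(2*4*6 - 5) = 2*(48 - 5) = 2*43 = 86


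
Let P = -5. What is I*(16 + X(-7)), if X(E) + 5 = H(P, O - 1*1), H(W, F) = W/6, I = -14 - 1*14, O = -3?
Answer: -854/3 ≈ -284.67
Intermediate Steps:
I = -28 (I = -14 - 14 = -28)
H(W, F) = W/6 (H(W, F) = W*(⅙) = W/6)
X(E) = -35/6 (X(E) = -5 + (⅙)*(-5) = -5 - ⅚ = -35/6)
I*(16 + X(-7)) = -28*(16 - 35/6) = -28*61/6 = -854/3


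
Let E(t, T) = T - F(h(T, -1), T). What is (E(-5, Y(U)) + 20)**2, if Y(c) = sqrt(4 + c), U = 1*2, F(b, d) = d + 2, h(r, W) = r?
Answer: 324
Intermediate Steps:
F(b, d) = 2 + d
U = 2
E(t, T) = -2 (E(t, T) = T - (2 + T) = T + (-2 - T) = -2)
(E(-5, Y(U)) + 20)**2 = (-2 + 20)**2 = 18**2 = 324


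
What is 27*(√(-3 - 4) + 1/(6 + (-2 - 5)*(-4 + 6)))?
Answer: -27/8 + 27*I*√7 ≈ -3.375 + 71.435*I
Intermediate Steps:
27*(√(-3 - 4) + 1/(6 + (-2 - 5)*(-4 + 6))) = 27*(√(-7) + 1/(6 - 7*2)) = 27*(I*√7 + 1/(6 - 14)) = 27*(I*√7 + 1/(-8)) = 27*(I*√7 - ⅛) = 27*(-⅛ + I*√7) = -27/8 + 27*I*√7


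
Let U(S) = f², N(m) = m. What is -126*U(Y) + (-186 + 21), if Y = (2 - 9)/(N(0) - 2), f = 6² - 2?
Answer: -145821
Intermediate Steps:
f = 34 (f = 36 - 2 = 34)
Y = 7/2 (Y = (2 - 9)/(0 - 2) = -7/(-2) = -7*(-½) = 7/2 ≈ 3.5000)
U(S) = 1156 (U(S) = 34² = 1156)
-126*U(Y) + (-186 + 21) = -126*1156 + (-186 + 21) = -145656 - 165 = -145821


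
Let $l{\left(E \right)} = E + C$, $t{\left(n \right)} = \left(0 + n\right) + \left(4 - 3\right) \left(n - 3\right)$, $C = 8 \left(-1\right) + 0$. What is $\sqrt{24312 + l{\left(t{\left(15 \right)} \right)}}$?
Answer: $\sqrt{24331} \approx 155.98$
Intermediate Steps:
$C = -8$ ($C = -8 + 0 = -8$)
$t{\left(n \right)} = -3 + 2 n$ ($t{\left(n \right)} = n + \left(4 - 3\right) \left(-3 + n\right) = n + 1 \left(-3 + n\right) = n + \left(-3 + n\right) = -3 + 2 n$)
$l{\left(E \right)} = -8 + E$ ($l{\left(E \right)} = E - 8 = -8 + E$)
$\sqrt{24312 + l{\left(t{\left(15 \right)} \right)}} = \sqrt{24312 + \left(-8 + \left(-3 + 2 \cdot 15\right)\right)} = \sqrt{24312 + \left(-8 + \left(-3 + 30\right)\right)} = \sqrt{24312 + \left(-8 + 27\right)} = \sqrt{24312 + 19} = \sqrt{24331}$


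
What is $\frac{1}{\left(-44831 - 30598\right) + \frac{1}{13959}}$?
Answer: $- \frac{13959}{1052913410} \approx -1.3257 \cdot 10^{-5}$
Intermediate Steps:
$\frac{1}{\left(-44831 - 30598\right) + \frac{1}{13959}} = \frac{1}{-75429 + \frac{1}{13959}} = \frac{1}{- \frac{1052913410}{13959}} = - \frac{13959}{1052913410}$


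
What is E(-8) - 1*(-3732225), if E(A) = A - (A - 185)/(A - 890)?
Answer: 3351530673/898 ≈ 3.7322e+6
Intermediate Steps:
E(A) = A - (-185 + A)/(-890 + A)
E(-8) - 1*(-3732225) = (185 + (-8)**2 - 891*(-8))/(-890 - 8) - 1*(-3732225) = (185 + 64 + 7128)/(-898) + 3732225 = -1/898*7377 + 3732225 = -7377/898 + 3732225 = 3351530673/898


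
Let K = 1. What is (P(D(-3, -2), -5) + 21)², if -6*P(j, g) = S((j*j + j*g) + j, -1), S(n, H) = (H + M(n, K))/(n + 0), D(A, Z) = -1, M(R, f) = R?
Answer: 97969/225 ≈ 435.42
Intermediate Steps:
S(n, H) = (H + n)/n (S(n, H) = (H + n)/(n + 0) = (H + n)/n)
P(j, g) = -(-1 + j + j² + g*j)/(6*(j + j² + g*j)) (P(j, g) = -(-1 + ((j*j + j*g) + j))/(6*((j*j + j*g) + j)) = -(-1 + ((j² + g*j) + j))/(6*((j² + g*j) + j)) = -(-1 + (j + j² + g*j))/(6*(j + j² + g*j)) = -(-1 + j + j² + g*j)/(6*(j + j² + g*j)))
(P(D(-3, -2), -5) + 21)² = ((⅙)*(1 - 1*(-1)*(1 - 5 - 1))/(-1*(1 - 5 - 1)) + 21)² = ((⅙)*(-1)*(1 - 1*(-1)*(-5))/(-5) + 21)² = ((⅙)*(-1)*(-⅕)*(1 - 5) + 21)² = ((⅙)*(-1)*(-⅕)*(-4) + 21)² = (-2/15 + 21)² = (313/15)² = 97969/225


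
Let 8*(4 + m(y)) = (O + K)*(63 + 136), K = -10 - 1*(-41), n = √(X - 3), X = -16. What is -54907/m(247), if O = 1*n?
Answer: -35469922/505463 + 21852986*I*√19/9603797 ≈ -70.173 + 9.9185*I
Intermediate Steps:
n = I*√19 (n = √(-16 - 3) = √(-19) = I*√19 ≈ 4.3589*I)
K = 31 (K = -10 + 41 = 31)
O = I*√19 (O = 1*(I*√19) = I*√19 ≈ 4.3589*I)
m(y) = 6137/8 + 199*I*√19/8 (m(y) = -4 + ((I*√19 + 31)*(63 + 136))/8 = -4 + ((31 + I*√19)*199)/8 = -4 + (6169 + 199*I*√19)/8 = -4 + (6169/8 + 199*I*√19/8) = 6137/8 + 199*I*√19/8)
-54907/m(247) = -54907/(6137/8 + 199*I*√19/8)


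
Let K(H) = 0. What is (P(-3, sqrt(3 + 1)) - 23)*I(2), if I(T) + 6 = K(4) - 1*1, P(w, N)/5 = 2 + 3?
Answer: -14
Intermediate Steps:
P(w, N) = 25 (P(w, N) = 5*(2 + 3) = 5*5 = 25)
I(T) = -7 (I(T) = -6 + (0 - 1*1) = -6 + (0 - 1) = -6 - 1 = -7)
(P(-3, sqrt(3 + 1)) - 23)*I(2) = (25 - 23)*(-7) = 2*(-7) = -14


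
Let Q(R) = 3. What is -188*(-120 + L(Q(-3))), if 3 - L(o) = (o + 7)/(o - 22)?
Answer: 416044/19 ≈ 21897.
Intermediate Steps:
L(o) = 3 - (7 + o)/(-22 + o) (L(o) = 3 - (o + 7)/(o - 22) = 3 - (7 + o)/(-22 + o))
-188*(-120 + L(Q(-3))) = -188*(-120 + (-73 + 2*3)/(-22 + 3)) = -188*(-120 + (-73 + 6)/(-19)) = -188*(-120 - 1/19*(-67)) = -188*(-120 + 67/19) = -188*(-2213/19) = 416044/19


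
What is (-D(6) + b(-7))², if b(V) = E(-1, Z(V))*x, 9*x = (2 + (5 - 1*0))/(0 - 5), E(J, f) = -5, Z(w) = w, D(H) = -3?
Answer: 1156/81 ≈ 14.272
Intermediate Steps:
x = -7/45 (x = ((2 + (5 - 1*0))/(0 - 5))/9 = ((2 + (5 + 0))/(-5))/9 = ((2 + 5)*(-⅕))/9 = (7*(-⅕))/9 = (⅑)*(-7/5) = -7/45 ≈ -0.15556)
b(V) = 7/9 (b(V) = -5*(-7/45) = 7/9)
(-D(6) + b(-7))² = (-1*(-3) + 7/9)² = (3 + 7/9)² = (34/9)² = 1156/81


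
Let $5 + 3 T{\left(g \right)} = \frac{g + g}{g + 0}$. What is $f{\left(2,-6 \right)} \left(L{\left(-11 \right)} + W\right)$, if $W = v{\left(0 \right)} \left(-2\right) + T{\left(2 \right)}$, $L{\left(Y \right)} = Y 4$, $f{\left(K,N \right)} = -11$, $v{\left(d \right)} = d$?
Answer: $495$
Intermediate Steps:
$L{\left(Y \right)} = 4 Y$
$T{\left(g \right)} = -1$ ($T{\left(g \right)} = - \frac{5}{3} + \frac{\left(g + g\right) \frac{1}{g + 0}}{3} = - \frac{5}{3} + \frac{2 g \frac{1}{g}}{3} = - \frac{5}{3} + \frac{1}{3} \cdot 2 = - \frac{5}{3} + \frac{2}{3} = -1$)
$W = -1$ ($W = 0 \left(-2\right) - 1 = 0 - 1 = -1$)
$f{\left(2,-6 \right)} \left(L{\left(-11 \right)} + W\right) = - 11 \left(4 \left(-11\right) - 1\right) = - 11 \left(-44 - 1\right) = \left(-11\right) \left(-45\right) = 495$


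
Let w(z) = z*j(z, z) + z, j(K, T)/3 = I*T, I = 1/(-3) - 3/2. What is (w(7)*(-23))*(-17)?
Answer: -205275/2 ≈ -1.0264e+5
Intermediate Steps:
I = -11/6 (I = 1*(-⅓) - 3*½ = -⅓ - 3/2 = -11/6 ≈ -1.8333)
j(K, T) = -11*T/2 (j(K, T) = 3*(-11*T/6) = -11*T/2)
w(z) = z - 11*z²/2 (w(z) = z*(-11*z/2) + z = -11*z²/2 + z = z - 11*z²/2)
(w(7)*(-23))*(-17) = (((½)*7*(2 - 11*7))*(-23))*(-17) = (((½)*7*(2 - 77))*(-23))*(-17) = (((½)*7*(-75))*(-23))*(-17) = -525/2*(-23)*(-17) = (12075/2)*(-17) = -205275/2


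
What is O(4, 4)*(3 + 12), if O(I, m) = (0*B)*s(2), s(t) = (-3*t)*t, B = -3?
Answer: 0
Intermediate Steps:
s(t) = -3*t²
O(I, m) = 0 (O(I, m) = (0*(-3))*(-3*2²) = 0*(-3*4) = 0*(-12) = 0)
O(4, 4)*(3 + 12) = 0*(3 + 12) = 0*15 = 0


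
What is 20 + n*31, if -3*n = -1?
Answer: 91/3 ≈ 30.333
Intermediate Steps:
n = 1/3 (n = -1/3*(-1) = 1/3 ≈ 0.33333)
20 + n*31 = 20 + (1/3)*31 = 20 + 31/3 = 91/3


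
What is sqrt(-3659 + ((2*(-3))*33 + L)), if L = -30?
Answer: 13*I*sqrt(23) ≈ 62.346*I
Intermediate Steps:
sqrt(-3659 + ((2*(-3))*33 + L)) = sqrt(-3659 + ((2*(-3))*33 - 30)) = sqrt(-3659 + (-6*33 - 30)) = sqrt(-3659 + (-198 - 30)) = sqrt(-3659 - 228) = sqrt(-3887) = 13*I*sqrt(23)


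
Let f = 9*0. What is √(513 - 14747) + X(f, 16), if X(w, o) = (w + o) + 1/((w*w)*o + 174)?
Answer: 2785/174 + I*√14234 ≈ 16.006 + 119.31*I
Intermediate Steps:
f = 0
X(w, o) = o + w + 1/(174 + o*w²) (X(w, o) = (o + w) + 1/(w²*o + 174) = (o + w) + 1/(o*w² + 174) = (o + w) + 1/(174 + o*w²) = o + w + 1/(174 + o*w²))
√(513 - 14747) + X(f, 16) = √(513 - 14747) + (1 + 174*16 + 174*0 + 16*0³ + 16²*0²)/(174 + 16*0²) = √(-14234) + (1 + 2784 + 0 + 16*0 + 256*0)/(174 + 16*0) = I*√14234 + (1 + 2784 + 0 + 0 + 0)/(174 + 0) = I*√14234 + 2785/174 = 2785/174 + I*√14234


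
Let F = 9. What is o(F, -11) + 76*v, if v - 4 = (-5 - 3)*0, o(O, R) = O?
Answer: 313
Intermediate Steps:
v = 4 (v = 4 + (-5 - 3)*0 = 4 - 8*0 = 4 + 0 = 4)
o(F, -11) + 76*v = 9 + 76*4 = 9 + 304 = 313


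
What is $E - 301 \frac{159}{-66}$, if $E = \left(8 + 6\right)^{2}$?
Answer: $\frac{20265}{22} \approx 921.14$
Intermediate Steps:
$E = 196$ ($E = 14^{2} = 196$)
$E - 301 \frac{159}{-66} = 196 - 301 \frac{159}{-66} = 196 - 301 \cdot 159 \left(- \frac{1}{66}\right) = 196 - - \frac{15953}{22} = 196 + \frac{15953}{22} = \frac{20265}{22}$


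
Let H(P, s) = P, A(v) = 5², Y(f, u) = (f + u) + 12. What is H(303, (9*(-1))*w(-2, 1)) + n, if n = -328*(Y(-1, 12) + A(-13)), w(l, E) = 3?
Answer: -15441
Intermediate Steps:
Y(f, u) = 12 + f + u
A(v) = 25
n = -15744 (n = -328*((12 - 1 + 12) + 25) = -328*(23 + 25) = -328*48 = -15744)
H(303, (9*(-1))*w(-2, 1)) + n = 303 - 15744 = -15441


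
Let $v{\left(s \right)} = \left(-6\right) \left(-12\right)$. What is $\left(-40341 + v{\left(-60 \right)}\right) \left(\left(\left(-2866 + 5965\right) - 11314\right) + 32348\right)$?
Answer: $-971811777$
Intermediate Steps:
$v{\left(s \right)} = 72$
$\left(-40341 + v{\left(-60 \right)}\right) \left(\left(\left(-2866 + 5965\right) - 11314\right) + 32348\right) = \left(-40341 + 72\right) \left(\left(\left(-2866 + 5965\right) - 11314\right) + 32348\right) = - 40269 \left(\left(3099 - 11314\right) + 32348\right) = - 40269 \left(-8215 + 32348\right) = \left(-40269\right) 24133 = -971811777$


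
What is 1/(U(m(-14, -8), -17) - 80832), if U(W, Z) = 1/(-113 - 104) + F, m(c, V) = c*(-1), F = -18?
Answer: -217/17544451 ≈ -1.2369e-5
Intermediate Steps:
m(c, V) = -c
U(W, Z) = -3907/217 (U(W, Z) = 1/(-113 - 104) - 18 = 1/(-217) - 18 = -1/217 - 18 = -3907/217)
1/(U(m(-14, -8), -17) - 80832) = 1/(-3907/217 - 80832) = 1/(-17544451/217) = -217/17544451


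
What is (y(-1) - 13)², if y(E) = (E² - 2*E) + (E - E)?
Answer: 100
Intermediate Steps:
y(E) = E² - 2*E (y(E) = (E² - 2*E) + 0 = E² - 2*E)
(y(-1) - 13)² = (-(-2 - 1) - 13)² = (-1*(-3) - 13)² = (3 - 13)² = (-10)² = 100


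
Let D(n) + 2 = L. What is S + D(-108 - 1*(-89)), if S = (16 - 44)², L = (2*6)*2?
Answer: 806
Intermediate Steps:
L = 24 (L = 12*2 = 24)
D(n) = 22 (D(n) = -2 + 24 = 22)
S = 784 (S = (-28)² = 784)
S + D(-108 - 1*(-89)) = 784 + 22 = 806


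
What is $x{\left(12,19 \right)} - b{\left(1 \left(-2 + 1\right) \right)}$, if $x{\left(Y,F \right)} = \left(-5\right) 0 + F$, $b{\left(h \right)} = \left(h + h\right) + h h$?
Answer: $20$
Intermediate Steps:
$b{\left(h \right)} = h^{2} + 2 h$ ($b{\left(h \right)} = 2 h + h^{2} = h^{2} + 2 h$)
$x{\left(Y,F \right)} = F$ ($x{\left(Y,F \right)} = 0 + F = F$)
$x{\left(12,19 \right)} - b{\left(1 \left(-2 + 1\right) \right)} = 19 - 1 \left(-2 + 1\right) \left(2 + 1 \left(-2 + 1\right)\right) = 19 - 1 \left(-1\right) \left(2 + 1 \left(-1\right)\right) = 19 - - (2 - 1) = 19 - \left(-1\right) 1 = 19 - -1 = 19 + 1 = 20$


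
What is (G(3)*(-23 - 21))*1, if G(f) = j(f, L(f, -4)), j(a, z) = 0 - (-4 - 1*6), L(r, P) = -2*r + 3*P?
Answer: -440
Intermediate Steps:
j(a, z) = 10 (j(a, z) = 0 - (-4 - 6) = 0 - 1*(-10) = 0 + 10 = 10)
G(f) = 10
(G(3)*(-23 - 21))*1 = (10*(-23 - 21))*1 = (10*(-44))*1 = -440*1 = -440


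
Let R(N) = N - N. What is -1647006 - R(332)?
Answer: -1647006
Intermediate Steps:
R(N) = 0
-1647006 - R(332) = -1647006 - 1*0 = -1647006 + 0 = -1647006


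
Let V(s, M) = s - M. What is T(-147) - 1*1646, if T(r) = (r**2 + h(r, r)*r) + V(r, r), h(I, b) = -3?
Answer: 20404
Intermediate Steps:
T(r) = r**2 - 3*r (T(r) = (r**2 - 3*r) + (r - r) = (r**2 - 3*r) + 0 = r**2 - 3*r)
T(-147) - 1*1646 = -147*(-3 - 147) - 1*1646 = -147*(-150) - 1646 = 22050 - 1646 = 20404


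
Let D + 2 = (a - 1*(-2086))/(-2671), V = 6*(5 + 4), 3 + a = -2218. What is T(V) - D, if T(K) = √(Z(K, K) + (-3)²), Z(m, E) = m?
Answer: 5207/2671 + 3*√7 ≈ 9.8867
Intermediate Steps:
a = -2221 (a = -3 - 2218 = -2221)
V = 54 (V = 6*9 = 54)
T(K) = √(9 + K) (T(K) = √(K + (-3)²) = √(K + 9) = √(9 + K))
D = -5207/2671 (D = -2 + (-2221 - 1*(-2086))/(-2671) = -2 + (-2221 + 2086)*(-1/2671) = -2 - 135*(-1/2671) = -2 + 135/2671 = -5207/2671 ≈ -1.9495)
T(V) - D = √(9 + 54) - 1*(-5207/2671) = √63 + 5207/2671 = 3*√7 + 5207/2671 = 5207/2671 + 3*√7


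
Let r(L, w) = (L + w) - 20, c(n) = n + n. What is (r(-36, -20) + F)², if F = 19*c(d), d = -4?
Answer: 51984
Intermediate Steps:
c(n) = 2*n
r(L, w) = -20 + L + w
F = -152 (F = 19*(2*(-4)) = 19*(-8) = -152)
(r(-36, -20) + F)² = ((-20 - 36 - 20) - 152)² = (-76 - 152)² = (-228)² = 51984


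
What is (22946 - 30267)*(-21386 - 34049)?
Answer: 405839635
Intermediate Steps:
(22946 - 30267)*(-21386 - 34049) = -7321*(-55435) = 405839635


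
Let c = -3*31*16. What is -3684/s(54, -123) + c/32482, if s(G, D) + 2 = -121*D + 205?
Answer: -35527914/122505863 ≈ -0.29001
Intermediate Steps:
s(G, D) = 203 - 121*D (s(G, D) = -2 + (-121*D + 205) = -2 + (205 - 121*D) = 203 - 121*D)
c = -1488 (c = -93*16 = -1488)
-3684/s(54, -123) + c/32482 = -3684/(203 - 121*(-123)) - 1488/32482 = -3684/(203 + 14883) - 1488*1/32482 = -3684/15086 - 744/16241 = -3684*1/15086 - 744/16241 = -1842/7543 - 744/16241 = -35527914/122505863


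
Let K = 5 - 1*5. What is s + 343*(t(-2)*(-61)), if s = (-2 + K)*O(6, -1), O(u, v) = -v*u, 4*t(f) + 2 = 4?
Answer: -20947/2 ≈ -10474.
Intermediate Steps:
t(f) = ½ (t(f) = -½ + (¼)*4 = -½ + 1 = ½)
O(u, v) = -u*v
K = 0 (K = 5 - 5 = 0)
s = -12 (s = (-2 + 0)*(-1*6*(-1)) = -2*6 = -12)
s + 343*(t(-2)*(-61)) = -12 + 343*((½)*(-61)) = -12 + 343*(-61/2) = -12 - 20923/2 = -20947/2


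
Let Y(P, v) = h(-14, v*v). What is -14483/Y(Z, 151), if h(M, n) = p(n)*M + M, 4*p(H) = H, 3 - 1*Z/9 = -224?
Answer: 4138/22805 ≈ 0.18145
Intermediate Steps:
Z = 2043 (Z = 27 - 9*(-224) = 27 + 2016 = 2043)
p(H) = H/4
h(M, n) = M + M*n/4 (h(M, n) = (n/4)*M + M = M*n/4 + M = M + M*n/4)
Y(P, v) = -14 - 7*v²/2 (Y(P, v) = (¼)*(-14)*(4 + v*v) = (¼)*(-14)*(4 + v²) = -14 - 7*v²/2)
-14483/Y(Z, 151) = -14483/(-14 - 7/2*151²) = -14483/(-14 - 7/2*22801) = -14483/(-14 - 159607/2) = -14483/(-159635/2) = -14483*(-2/159635) = 4138/22805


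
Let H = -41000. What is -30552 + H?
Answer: -71552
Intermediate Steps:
-30552 + H = -30552 - 41000 = -71552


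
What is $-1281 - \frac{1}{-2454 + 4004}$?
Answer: $- \frac{1985551}{1550} \approx -1281.0$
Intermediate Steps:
$-1281 - \frac{1}{-2454 + 4004} = -1281 - \frac{1}{1550} = - \frac{1985551}{1550}$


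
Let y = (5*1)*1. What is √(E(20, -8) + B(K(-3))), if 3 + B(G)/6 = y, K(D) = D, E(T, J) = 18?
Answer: √30 ≈ 5.4772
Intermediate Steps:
y = 5 (y = 5*1 = 5)
B(G) = 12 (B(G) = -18 + 6*5 = -18 + 30 = 12)
√(E(20, -8) + B(K(-3))) = √(18 + 12) = √30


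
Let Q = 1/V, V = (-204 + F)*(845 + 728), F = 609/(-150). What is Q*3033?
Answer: -151650/16363919 ≈ -0.0092673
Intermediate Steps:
F = -203/50 (F = 609*(-1/150) = -203/50 ≈ -4.0600)
V = -16363919/50 (V = (-204 - 203/50)*(845 + 728) = -10403/50*1573 = -16363919/50 ≈ -3.2728e+5)
Q = -50/16363919 (Q = 1/(-16363919/50) = -50/16363919 ≈ -3.0555e-6)
Q*3033 = -50/16363919*3033 = -151650/16363919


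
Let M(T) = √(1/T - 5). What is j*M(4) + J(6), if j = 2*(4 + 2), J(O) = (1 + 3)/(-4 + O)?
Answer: 2 + 6*I*√19 ≈ 2.0 + 26.153*I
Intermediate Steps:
J(O) = 4/(-4 + O)
j = 12 (j = 2*6 = 12)
M(T) = √(-5 + 1/T) (M(T) = √(1/T - 5) = √(-5 + 1/T))
j*M(4) + J(6) = 12*√(-5 + 1/4) + 4/(-4 + 6) = 12*√(-5 + ¼) + 4/2 = 12*√(-19/4) + 4*(½) = 12*(I*√19/2) + 2 = 6*I*√19 + 2 = 2 + 6*I*√19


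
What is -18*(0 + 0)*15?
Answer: 0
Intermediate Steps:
-18*(0 + 0)*15 = -18*0*15 = 0*15 = 0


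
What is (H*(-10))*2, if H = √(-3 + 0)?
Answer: -20*I*√3 ≈ -34.641*I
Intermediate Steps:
H = I*√3 (H = √(-3) = I*√3 ≈ 1.732*I)
(H*(-10))*2 = ((I*√3)*(-10))*2 = -10*I*√3*2 = -20*I*√3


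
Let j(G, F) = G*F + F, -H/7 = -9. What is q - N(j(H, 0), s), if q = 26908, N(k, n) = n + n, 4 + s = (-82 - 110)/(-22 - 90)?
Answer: 188388/7 ≈ 26913.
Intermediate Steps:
H = 63 (H = -7*(-9) = 63)
s = -16/7 (s = -4 + (-82 - 110)/(-22 - 90) = -4 - 192/(-112) = -4 - 192*(-1/112) = -4 + 12/7 = -16/7 ≈ -2.2857)
j(G, F) = F + F*G (j(G, F) = F*G + F = F + F*G)
N(k, n) = 2*n
q - N(j(H, 0), s) = 26908 - 2*(-16)/7 = 26908 - 1*(-32/7) = 26908 + 32/7 = 188388/7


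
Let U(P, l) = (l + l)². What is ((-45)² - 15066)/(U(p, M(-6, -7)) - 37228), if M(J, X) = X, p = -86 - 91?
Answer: 4347/12344 ≈ 0.35215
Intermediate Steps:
p = -177
U(P, l) = 4*l² (U(P, l) = (2*l)² = 4*l²)
((-45)² - 15066)/(U(p, M(-6, -7)) - 37228) = ((-45)² - 15066)/(4*(-7)² - 37228) = (2025 - 15066)/(4*49 - 37228) = -13041/(196 - 37228) = -13041/(-37032) = -13041*(-1/37032) = 4347/12344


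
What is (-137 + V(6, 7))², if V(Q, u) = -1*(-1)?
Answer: 18496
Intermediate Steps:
V(Q, u) = 1
(-137 + V(6, 7))² = (-137 + 1)² = (-136)² = 18496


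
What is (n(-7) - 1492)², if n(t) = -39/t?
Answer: 108264025/49 ≈ 2.2095e+6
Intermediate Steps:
(n(-7) - 1492)² = (-39/(-7) - 1492)² = (-39*(-⅐) - 1492)² = (39/7 - 1492)² = (-10405/7)² = 108264025/49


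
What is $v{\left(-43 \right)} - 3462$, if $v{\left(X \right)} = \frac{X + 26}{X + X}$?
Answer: $- \frac{297715}{86} \approx -3461.8$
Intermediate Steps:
$v{\left(X \right)} = \frac{26 + X}{2 X}$
$v{\left(-43 \right)} - 3462 = \frac{26 - 43}{2 \left(-43\right)} - 3462 = \frac{1}{2} \left(- \frac{1}{43}\right) \left(-17\right) - 3462 = \frac{17}{86} - 3462 = - \frac{297715}{86}$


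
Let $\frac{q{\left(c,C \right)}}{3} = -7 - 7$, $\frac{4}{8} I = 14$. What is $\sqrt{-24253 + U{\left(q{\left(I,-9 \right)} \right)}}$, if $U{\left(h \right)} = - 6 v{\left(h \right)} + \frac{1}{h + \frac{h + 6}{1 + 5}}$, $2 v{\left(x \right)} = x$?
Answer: $\frac{i \sqrt{3474291}}{12} \approx 155.33 i$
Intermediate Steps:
$v{\left(x \right)} = \frac{x}{2}$
$I = 28$ ($I = 2 \cdot 14 = 28$)
$q{\left(c,C \right)} = -42$ ($q{\left(c,C \right)} = 3 \left(-7 - 7\right) = 3 \left(-14\right) = -42$)
$U{\left(h \right)} = \frac{1}{1 + \frac{7 h}{6}} - 3 h$ ($U{\left(h \right)} = - 6 \frac{h}{2} + \frac{1}{h + \frac{h + 6}{1 + 5}} = - 3 h + \frac{1}{h + \frac{6 + h}{6}} = - 3 h + \frac{1}{h + \left(6 + h\right) \frac{1}{6}} = - 3 h + \frac{1}{h + \left(1 + \frac{h}{6}\right)} = - 3 h + \frac{1}{1 + \frac{7 h}{6}} = \frac{1}{1 + \frac{7 h}{6}} - 3 h$)
$\sqrt{-24253 + U{\left(q{\left(I,-9 \right)} \right)}} = \sqrt{-24253 + \frac{3 \left(2 - 7 \left(-42\right)^{2} - -252\right)}{6 + 7 \left(-42\right)}} = \sqrt{-24253 + \frac{3 \left(2 - 12348 + 252\right)}{6 - 294}} = \sqrt{-24253 + \frac{3 \left(2 - 12348 + 252\right)}{-288}} = \sqrt{-24253 + 3 \left(- \frac{1}{288}\right) \left(-12094\right)} = \sqrt{-24253 + \frac{6047}{48}} = \sqrt{- \frac{1158097}{48}} = \frac{i \sqrt{3474291}}{12}$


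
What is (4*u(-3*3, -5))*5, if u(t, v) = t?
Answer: -180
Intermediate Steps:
(4*u(-3*3, -5))*5 = (4*(-3*3))*5 = (4*(-9))*5 = -36*5 = -180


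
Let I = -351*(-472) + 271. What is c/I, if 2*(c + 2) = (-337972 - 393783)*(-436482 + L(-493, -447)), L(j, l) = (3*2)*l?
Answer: 160680226408/165943 ≈ 9.6829e+5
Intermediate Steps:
L(j, l) = 6*l
I = 165943 (I = 165672 + 271 = 165943)
c = 160680226408 (c = -2 + ((-337972 - 393783)*(-436482 + 6*(-447)))/2 = -2 + (-731755*(-436482 - 2682))/2 = -2 + (-731755*(-439164))/2 = -2 + (½)*321360452820 = -2 + 160680226410 = 160680226408)
c/I = 160680226408/165943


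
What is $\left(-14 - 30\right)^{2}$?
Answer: $1936$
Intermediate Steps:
$\left(-14 - 30\right)^{2} = \left(-44\right)^{2} = 1936$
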